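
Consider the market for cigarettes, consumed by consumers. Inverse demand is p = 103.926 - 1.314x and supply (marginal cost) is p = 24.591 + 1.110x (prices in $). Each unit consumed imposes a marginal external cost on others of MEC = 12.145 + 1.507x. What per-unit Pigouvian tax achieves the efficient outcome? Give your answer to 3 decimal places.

Social marginal benefit = demand − MEC = 91.781 - 2.821x.
Set SMB = MC: 91.781 - 2.821x = 24.591 + 1.110x → x* = 17.0923.
The Pigouvian tax equals MEC at x*: 12.145 + 1.507×17.0923 = 37.9031.

tax = $37.903 per unit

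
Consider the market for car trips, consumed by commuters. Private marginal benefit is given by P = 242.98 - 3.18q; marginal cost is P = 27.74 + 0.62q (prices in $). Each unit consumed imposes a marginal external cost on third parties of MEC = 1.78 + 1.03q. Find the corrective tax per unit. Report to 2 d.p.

tax = $47.30 per unit

Social marginal benefit = demand − MEC = 241.20 - 4.21q.
Set SMB = MC: 241.20 - 4.21q = 27.74 + 0.62q → q* = 44.1946.
The Pigouvian tax equals MEC at q*: 1.78 + 1.03×44.1946 = 47.3004.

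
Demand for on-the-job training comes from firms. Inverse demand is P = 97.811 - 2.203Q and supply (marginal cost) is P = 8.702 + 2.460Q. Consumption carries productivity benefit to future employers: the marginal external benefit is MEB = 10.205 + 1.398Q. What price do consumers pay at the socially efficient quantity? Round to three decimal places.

Social marginal benefit = demand + MEB = 108.016 - 0.805Q.
Set SMB = MC: 108.016 - 0.805Q = 8.702 + 2.460Q → Q* = 30.4178.
Consumer price on the demand curve at Q*: 97.811 − 2.203×30.4178 = 30.8006.

P = 30.801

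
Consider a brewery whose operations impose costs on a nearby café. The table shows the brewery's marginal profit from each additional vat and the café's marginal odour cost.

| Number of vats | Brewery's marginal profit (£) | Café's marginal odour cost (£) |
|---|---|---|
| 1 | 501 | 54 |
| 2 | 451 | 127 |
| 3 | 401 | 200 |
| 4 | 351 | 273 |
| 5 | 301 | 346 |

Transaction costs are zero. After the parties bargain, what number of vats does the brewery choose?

Bargaining reaches the level where marginal profit last exceeds marginal odour cost.
That holds through level 4 (351 ≥ 273) but not at 5 (301 < 346).

4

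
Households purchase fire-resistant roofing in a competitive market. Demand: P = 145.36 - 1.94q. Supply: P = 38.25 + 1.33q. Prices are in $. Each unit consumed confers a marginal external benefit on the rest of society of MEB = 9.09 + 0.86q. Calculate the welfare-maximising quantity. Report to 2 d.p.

Social marginal benefit = demand + MEB = 154.45 - 1.08q.
Set SMB = MC: 154.45 - 1.08q = 38.25 + 1.33q → q* = 48.2158.

q* = 48.22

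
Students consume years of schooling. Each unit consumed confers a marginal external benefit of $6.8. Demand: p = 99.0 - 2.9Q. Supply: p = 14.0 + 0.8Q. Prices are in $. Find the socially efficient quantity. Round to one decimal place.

Social marginal benefit = demand + MEB = 105.8 - 2.9Q.
Set SMB = MC: 105.8 - 2.9Q = 14.0 + 0.8Q → Q* = 24.8108.

Q* = 24.8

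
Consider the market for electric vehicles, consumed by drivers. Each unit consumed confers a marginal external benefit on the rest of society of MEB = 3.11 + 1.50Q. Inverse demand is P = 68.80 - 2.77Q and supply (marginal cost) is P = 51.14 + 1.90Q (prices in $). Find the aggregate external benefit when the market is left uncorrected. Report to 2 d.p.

$22.49

Market equilibrium (private): 51.14 + 1.90Q = 68.80 - 2.77Q → Q_m = 3.7816.
Total external benefit = ∫₀^{Q_m} (3.11 + 1.50Q) dQ = 3.11×3.7816 + ½×1.50×3.7816² = 22.4861.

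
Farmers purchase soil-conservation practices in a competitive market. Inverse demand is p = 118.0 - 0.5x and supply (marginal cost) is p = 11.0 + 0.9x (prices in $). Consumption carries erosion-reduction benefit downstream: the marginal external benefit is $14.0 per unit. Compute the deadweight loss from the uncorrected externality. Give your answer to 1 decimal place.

DWL = $70.0

Market equilibrium (private): 11.0 + 0.9x = 118.0 - 0.5x → x_m = 76.4286.
Social marginal benefit = demand + MEB = 132.0 - 0.5x.
Set SMB = MC: 132.0 - 0.5x = 11.0 + 0.9x → x* = 86.4286.
Height of the DWL triangle at x_m is SMB(x_m) − MC(x_m) = MEB(x_m) = 14.0000.
DWL = ½ × 10.0000 × 14.0000 = 70.0000.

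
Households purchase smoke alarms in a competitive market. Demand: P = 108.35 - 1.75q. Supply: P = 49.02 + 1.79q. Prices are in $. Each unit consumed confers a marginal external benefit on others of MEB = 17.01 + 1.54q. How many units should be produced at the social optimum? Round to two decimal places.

Social marginal benefit = demand + MEB = 125.36 - 0.21q.
Set SMB = MC: 125.36 - 0.21q = 49.02 + 1.79q → q* = 38.1700.

q* = 38.17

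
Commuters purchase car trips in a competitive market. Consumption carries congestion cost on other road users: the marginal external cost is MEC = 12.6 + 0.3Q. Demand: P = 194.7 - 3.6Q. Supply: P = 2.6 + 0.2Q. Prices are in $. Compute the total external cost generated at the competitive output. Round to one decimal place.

$1020.3

Market equilibrium (private): 2.6 + 0.2Q = 194.7 - 3.6Q → Q_m = 50.5526.
Total external cost = ∫₀^{Q_m} (12.6 + 0.3Q) dQ = 12.6×50.5526 + ½×0.3×50.5526² = 1020.2976.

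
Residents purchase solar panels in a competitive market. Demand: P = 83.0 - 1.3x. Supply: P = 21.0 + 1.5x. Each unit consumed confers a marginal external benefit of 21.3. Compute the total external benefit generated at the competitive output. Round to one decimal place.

Market equilibrium (private): 21.0 + 1.5x = 83.0 - 1.3x → x_m = 22.1429.
Total external benefit = MEB × x_m = 21.3 × 22.1429 = 471.6438.

471.6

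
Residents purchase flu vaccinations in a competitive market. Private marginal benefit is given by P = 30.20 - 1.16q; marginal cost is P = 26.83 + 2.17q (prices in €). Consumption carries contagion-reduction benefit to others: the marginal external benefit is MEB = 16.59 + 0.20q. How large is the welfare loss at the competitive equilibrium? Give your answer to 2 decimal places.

Market equilibrium (private): 26.83 + 2.17q = 30.20 - 1.16q → q_m = 1.0120.
Social marginal benefit = demand + MEB = 46.79 - 0.96q.
Set SMB = MC: 46.79 - 0.96q = 26.83 + 2.17q → q* = 6.3770.
Height of the DWL triangle at q_m is SMB(q_m) − MC(q_m) = MEB(q_m) = 16.7924.
DWL = ½ × 5.3650 × 16.7924 = 45.0456.

DWL = €45.05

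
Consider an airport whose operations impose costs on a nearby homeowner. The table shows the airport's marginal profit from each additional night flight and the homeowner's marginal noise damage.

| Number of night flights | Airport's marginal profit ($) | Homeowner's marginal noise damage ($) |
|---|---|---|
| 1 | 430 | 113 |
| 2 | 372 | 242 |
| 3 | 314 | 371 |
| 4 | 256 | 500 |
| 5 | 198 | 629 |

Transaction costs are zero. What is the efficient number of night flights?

Bargaining reaches the level where marginal profit last exceeds marginal noise damage.
That holds through level 2 (372 ≥ 242) but not at 3 (314 < 371).

2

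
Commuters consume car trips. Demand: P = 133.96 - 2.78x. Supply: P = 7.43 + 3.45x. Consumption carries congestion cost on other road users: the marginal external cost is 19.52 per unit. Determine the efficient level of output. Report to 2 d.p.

Social marginal benefit = demand − MEC = 114.44 - 2.78x.
Set SMB = MC: 114.44 - 2.78x = 7.43 + 3.45x → x* = 17.1766.

x* = 17.18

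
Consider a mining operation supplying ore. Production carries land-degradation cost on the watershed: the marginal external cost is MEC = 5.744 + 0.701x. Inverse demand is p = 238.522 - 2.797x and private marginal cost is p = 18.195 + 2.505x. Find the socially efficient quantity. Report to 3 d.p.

x* = 35.746

Social marginal cost = private MC + MEC = 23.939 + 3.206x.
Set SMC = demand: 23.939 + 3.206x = 238.522 - 2.797x → x* = 35.7460.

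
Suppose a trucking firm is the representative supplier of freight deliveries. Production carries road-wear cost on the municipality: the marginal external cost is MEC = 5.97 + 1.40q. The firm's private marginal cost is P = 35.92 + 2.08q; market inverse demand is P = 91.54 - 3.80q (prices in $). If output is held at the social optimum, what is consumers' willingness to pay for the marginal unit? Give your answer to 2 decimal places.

Social marginal cost = private MC + MEC = 41.89 + 3.48q.
Set SMC = demand: 41.89 + 3.48q = 91.54 - 3.80q → q* = 6.8201.
Consumer price on the demand curve at q*: 91.54 − 3.80×6.8201 = 65.6236.

P = $65.62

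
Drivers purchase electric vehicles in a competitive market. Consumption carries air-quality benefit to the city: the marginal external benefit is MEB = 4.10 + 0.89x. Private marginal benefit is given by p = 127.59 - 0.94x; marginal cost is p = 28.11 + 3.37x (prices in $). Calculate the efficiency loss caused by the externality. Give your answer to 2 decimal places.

Market equilibrium (private): 28.11 + 3.37x = 127.59 - 0.94x → x_m = 23.0812.
Social marginal benefit = demand + MEB = 131.69 - 0.05x.
Set SMB = MC: 131.69 - 0.05x = 28.11 + 3.37x → x* = 30.2865.
The welfare-loss triangle has base |x_m − x*| and height MEB(x_m) (the vertical gap between SMB and MC is zero at x* and MEB at x_m).
DWL = ½ × 7.2053 × 24.6423 = 88.7776.

DWL = $88.78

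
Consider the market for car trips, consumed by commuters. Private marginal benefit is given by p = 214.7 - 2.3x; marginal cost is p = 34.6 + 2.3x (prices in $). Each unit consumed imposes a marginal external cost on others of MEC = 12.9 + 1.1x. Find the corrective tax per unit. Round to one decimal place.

Social marginal benefit = demand − MEC = 201.8 - 3.4x.
Set SMB = MC: 201.8 - 3.4x = 34.6 + 2.3x → x* = 29.3333.
The Pigouvian tax equals MEC at x*: 12.9 + 1.1×29.3333 = 45.1666.

tax = $45.2 per unit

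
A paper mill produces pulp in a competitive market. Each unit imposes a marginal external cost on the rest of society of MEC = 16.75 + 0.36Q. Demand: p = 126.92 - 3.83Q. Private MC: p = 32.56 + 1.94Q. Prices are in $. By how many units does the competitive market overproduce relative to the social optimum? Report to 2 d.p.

Market equilibrium (private): 32.56 + 1.94Q = 126.92 - 3.83Q → Q_m = 16.3536.
Social marginal cost = private MC + MEC = 49.31 + 2.30Q.
Set SMC = demand: 49.31 + 2.30Q = 126.92 - 3.83Q → Q* = 12.6607.
Gap = |16.3536 − 12.6607| = 3.6929.

3.69 units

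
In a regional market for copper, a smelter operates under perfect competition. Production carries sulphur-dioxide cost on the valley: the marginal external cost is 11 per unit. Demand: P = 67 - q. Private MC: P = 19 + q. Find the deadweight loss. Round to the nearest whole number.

Market equilibrium (private): 19 + q = 67 - q → q_m = 24.0000.
Social marginal cost = private MC + MEC = 30 + q.
Set SMC = demand: 30 + q = 67 - q → q* = 18.5000.
The loss is the area between SMC and demand from q* to q_m; with linear curves that's a triangle of height MEC(q_m).
DWL = ½ × 5.5000 × 11.0000 = 30.2500.

DWL = 30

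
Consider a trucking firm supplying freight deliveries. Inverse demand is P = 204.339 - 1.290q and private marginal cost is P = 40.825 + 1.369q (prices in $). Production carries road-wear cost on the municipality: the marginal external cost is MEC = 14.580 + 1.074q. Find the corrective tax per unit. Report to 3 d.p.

tax = $57.429 per unit

Social marginal cost = private MC + MEC = 55.405 + 2.443q.
Set SMC = demand: 55.405 + 2.443q = 204.339 - 1.290q → q* = 39.8966.
The Pigouvian tax equals MEC at q*: 14.580 + 1.074×39.8966 = 57.4289.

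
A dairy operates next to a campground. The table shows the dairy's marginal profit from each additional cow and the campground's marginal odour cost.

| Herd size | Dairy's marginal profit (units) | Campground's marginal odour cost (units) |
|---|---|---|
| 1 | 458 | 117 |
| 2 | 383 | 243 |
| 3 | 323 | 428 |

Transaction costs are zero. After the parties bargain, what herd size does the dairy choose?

2

Bargaining reaches the level where marginal profit last exceeds marginal odour cost.
That holds through level 2 (383 ≥ 243) but not at 3 (323 < 428).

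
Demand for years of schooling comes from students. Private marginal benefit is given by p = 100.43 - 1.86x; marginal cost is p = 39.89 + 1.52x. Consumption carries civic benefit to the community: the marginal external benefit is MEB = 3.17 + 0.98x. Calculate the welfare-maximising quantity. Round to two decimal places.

Social marginal benefit = demand + MEB = 103.60 - 0.88x.
Set SMB = MC: 103.60 - 0.88x = 39.89 + 1.52x → x* = 26.5458.

x* = 26.55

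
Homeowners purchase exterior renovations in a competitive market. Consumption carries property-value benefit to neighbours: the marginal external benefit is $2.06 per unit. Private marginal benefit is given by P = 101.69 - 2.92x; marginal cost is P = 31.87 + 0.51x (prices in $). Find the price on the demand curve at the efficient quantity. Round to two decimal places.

Social marginal benefit = demand + MEB = 103.75 - 2.92x.
Set SMB = MC: 103.75 - 2.92x = 31.87 + 0.51x → x* = 20.9563.
Consumer price on the demand curve at x*: 101.69 − 2.92×20.9563 = 40.4976.

P = $40.50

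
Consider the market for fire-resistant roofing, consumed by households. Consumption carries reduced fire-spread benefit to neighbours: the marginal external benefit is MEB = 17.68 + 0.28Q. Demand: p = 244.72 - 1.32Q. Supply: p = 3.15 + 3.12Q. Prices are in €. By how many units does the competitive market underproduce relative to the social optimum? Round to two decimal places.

Market equilibrium (private): 3.15 + 3.12Q = 244.72 - 1.32Q → Q_m = 54.4077.
Social marginal benefit = demand + MEB = 262.40 - 1.04Q.
Set SMB = MC: 262.40 - 1.04Q = 3.15 + 3.12Q → Q* = 62.3197.
Gap = |54.4077 − 62.3197| = 7.9120.

7.91 units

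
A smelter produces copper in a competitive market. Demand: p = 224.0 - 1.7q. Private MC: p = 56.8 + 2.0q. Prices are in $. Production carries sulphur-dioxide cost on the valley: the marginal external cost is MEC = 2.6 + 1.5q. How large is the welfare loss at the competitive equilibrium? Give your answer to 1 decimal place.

Market equilibrium (private): 56.8 + 2.0q = 224.0 - 1.7q → q_m = 45.1892.
Social marginal cost = private MC + MEC = 59.4 + 3.5q.
Set SMC = demand: 59.4 + 3.5q = 224.0 - 1.7q → q* = 31.6538.
The welfare-loss triangle has base |q_m − q*| and height MEC(q_m) (the vertical gap between SMC and demand is zero at q* and MEC at q_m).
DWL = ½ × 13.5354 × 70.3838 = 476.3364.

DWL = $476.3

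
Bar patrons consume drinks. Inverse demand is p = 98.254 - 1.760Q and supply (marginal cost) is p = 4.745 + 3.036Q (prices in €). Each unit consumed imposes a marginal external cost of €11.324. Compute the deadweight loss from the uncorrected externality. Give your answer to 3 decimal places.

Market equilibrium (private): 4.745 + 3.036Q = 98.254 - 1.760Q → Q_m = 19.4973.
Social marginal benefit = demand − MEC = 86.930 - 1.760Q.
Set SMB = MC: 86.930 - 1.760Q = 4.745 + 3.036Q → Q* = 17.1362.
Height of the DWL triangle at Q_m is MC(Q_m) − SMB(Q_m) = MEC(Q_m) = 11.3240.
DWL = ½ × 2.3611 × 11.3240 = 13.3685.

DWL = €13.369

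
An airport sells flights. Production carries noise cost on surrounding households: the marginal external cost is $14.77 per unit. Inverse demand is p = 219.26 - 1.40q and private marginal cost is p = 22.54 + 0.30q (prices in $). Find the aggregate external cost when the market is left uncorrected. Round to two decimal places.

$1709.15

Market equilibrium (private): 22.54 + 0.30q = 219.26 - 1.40q → q_m = 115.7176.
Total external cost = MEC × q_m = 14.77 × 115.7176 = 1709.1490.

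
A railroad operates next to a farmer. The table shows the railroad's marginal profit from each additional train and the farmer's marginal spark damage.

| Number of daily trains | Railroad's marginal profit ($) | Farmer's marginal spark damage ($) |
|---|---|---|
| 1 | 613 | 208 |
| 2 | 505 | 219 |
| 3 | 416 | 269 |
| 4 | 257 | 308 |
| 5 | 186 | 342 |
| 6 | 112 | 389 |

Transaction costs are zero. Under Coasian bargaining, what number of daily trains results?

Bargaining reaches the level where marginal profit last exceeds marginal spark damage.
That holds through level 3 (416 ≥ 269) but not at 4 (257 < 308).

3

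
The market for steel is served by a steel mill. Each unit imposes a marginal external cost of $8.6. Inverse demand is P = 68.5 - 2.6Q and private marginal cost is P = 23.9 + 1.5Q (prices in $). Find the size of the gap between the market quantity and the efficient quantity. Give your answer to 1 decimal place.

Market equilibrium (private): 23.9 + 1.5Q = 68.5 - 2.6Q → Q_m = 10.8780.
Social marginal cost = private MC + MEC = 32.5 + 1.5Q.
Set SMC = demand: 32.5 + 1.5Q = 68.5 - 2.6Q → Q* = 8.7805.
Gap = |10.8780 − 8.7805| = 2.0975.

2.1 units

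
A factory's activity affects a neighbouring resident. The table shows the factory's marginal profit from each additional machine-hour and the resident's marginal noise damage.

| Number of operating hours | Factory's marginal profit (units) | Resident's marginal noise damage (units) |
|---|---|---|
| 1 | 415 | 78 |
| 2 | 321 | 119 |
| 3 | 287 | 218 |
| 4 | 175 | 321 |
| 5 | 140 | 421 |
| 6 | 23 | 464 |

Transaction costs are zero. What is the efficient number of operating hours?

3

Bargaining reaches the level where marginal profit last exceeds marginal noise damage.
That holds through level 3 (287 ≥ 218) but not at 4 (175 < 321).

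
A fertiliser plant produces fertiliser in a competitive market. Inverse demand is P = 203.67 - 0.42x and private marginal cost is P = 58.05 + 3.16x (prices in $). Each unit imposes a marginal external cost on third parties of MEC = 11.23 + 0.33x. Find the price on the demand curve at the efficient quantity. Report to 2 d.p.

Social marginal cost = private MC + MEC = 69.28 + 3.49x.
Set SMC = demand: 69.28 + 3.49x = 203.67 - 0.42x → x* = 34.3708.
Consumer price on the demand curve at x*: 203.67 − 0.42×34.3708 = 189.2343.

P = $189.23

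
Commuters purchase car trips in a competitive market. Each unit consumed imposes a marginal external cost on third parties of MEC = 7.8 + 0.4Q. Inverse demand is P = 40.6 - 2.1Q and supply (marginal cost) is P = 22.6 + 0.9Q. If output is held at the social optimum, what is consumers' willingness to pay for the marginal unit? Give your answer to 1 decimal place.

P = 34.3

Social marginal benefit = demand − MEC = 32.8 - 2.5Q.
Set SMB = MC: 32.8 - 2.5Q = 22.6 + 0.9Q → Q* = 3.0000.
Consumer price on the demand curve at Q*: 40.6 − 2.1×3.0000 = 34.3000.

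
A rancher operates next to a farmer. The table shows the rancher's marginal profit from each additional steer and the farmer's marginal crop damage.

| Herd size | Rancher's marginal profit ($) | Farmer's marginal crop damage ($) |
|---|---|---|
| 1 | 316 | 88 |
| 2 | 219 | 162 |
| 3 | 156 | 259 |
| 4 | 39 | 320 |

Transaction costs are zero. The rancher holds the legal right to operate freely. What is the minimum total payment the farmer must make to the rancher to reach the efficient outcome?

Left alone the rancher would choose level 4 (marginal profit stays positive).
Efficient level: k* = 2 (marginal profit ≥ marginal crop damage through 2).
The farmer must at least cover the rancher's forgone profit from cutting 4→2: 156 + 39 = 195.

$195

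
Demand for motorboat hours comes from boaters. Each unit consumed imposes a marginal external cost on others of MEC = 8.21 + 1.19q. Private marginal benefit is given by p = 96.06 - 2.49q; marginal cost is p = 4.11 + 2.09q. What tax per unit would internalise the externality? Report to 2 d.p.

Social marginal benefit = demand − MEC = 87.85 - 3.68q.
Set SMB = MC: 87.85 - 3.68q = 4.11 + 2.09q → q* = 14.5130.
The Pigouvian tax equals MEC at q*: 8.21 + 1.19×14.5130 = 25.4805.

tax = 25.48 per unit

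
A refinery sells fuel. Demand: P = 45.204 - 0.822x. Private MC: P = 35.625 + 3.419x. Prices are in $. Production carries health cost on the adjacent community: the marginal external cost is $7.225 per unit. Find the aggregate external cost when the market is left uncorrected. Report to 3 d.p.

Market equilibrium (private): 35.625 + 3.419x = 45.204 - 0.822x → x_m = 2.2587.
Total external cost = MEC × x_m = 7.225 × 2.2587 = 16.3191.

$16.319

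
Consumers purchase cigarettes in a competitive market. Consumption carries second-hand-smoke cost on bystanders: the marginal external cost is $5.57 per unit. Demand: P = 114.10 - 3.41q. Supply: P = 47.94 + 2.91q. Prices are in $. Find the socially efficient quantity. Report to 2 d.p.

Social marginal benefit = demand − MEC = 108.53 - 3.41q.
Set SMB = MC: 108.53 - 3.41q = 47.94 + 2.91q → q* = 9.5870.

q* = 9.59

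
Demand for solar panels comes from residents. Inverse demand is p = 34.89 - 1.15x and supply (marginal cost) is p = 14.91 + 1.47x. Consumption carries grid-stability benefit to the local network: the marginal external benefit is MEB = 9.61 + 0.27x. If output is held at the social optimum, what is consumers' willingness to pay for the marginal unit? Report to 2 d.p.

Social marginal benefit = demand + MEB = 44.50 - 0.88x.
Set SMB = MC: 44.50 - 0.88x = 14.91 + 1.47x → x* = 12.5915.
Consumer price on the demand curve at x*: 34.89 − 1.15×12.5915 = 20.4098.

P = 20.41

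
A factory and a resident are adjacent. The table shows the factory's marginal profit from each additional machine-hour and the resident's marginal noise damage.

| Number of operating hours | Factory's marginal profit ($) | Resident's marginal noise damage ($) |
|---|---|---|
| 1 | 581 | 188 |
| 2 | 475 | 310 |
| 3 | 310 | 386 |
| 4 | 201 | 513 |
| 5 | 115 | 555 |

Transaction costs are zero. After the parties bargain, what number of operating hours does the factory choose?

Bargaining reaches the level where marginal profit last exceeds marginal noise damage.
That holds through level 2 (475 ≥ 310) but not at 3 (310 < 386).

2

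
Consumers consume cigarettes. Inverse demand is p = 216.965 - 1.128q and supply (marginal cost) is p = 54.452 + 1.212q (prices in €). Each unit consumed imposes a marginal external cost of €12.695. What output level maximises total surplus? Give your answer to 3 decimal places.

q* = 64.025

Social marginal benefit = demand − MEC = 204.270 - 1.128q.
Set SMB = MC: 204.270 - 1.128q = 54.452 + 1.212q → q* = 64.0248.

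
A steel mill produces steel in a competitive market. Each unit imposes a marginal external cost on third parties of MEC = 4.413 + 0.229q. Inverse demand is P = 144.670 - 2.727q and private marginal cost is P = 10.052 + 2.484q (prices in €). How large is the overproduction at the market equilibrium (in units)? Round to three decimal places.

Market equilibrium (private): 10.052 + 2.484q = 144.670 - 2.727q → q_m = 25.8334.
Social marginal cost = private MC + MEC = 14.465 + 2.713q.
Set SMC = demand: 14.465 + 2.713q = 144.670 - 2.727q → q* = 23.9347.
Gap = |25.8334 − 23.9347| = 1.8987.

1.899 units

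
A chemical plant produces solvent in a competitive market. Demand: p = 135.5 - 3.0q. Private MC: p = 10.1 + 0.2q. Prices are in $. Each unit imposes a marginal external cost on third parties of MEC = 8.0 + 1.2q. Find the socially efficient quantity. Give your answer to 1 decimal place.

Social marginal cost = private MC + MEC = 18.1 + 1.4q.
Set SMC = demand: 18.1 + 1.4q = 135.5 - 3.0q → q* = 26.6818.

q* = 26.7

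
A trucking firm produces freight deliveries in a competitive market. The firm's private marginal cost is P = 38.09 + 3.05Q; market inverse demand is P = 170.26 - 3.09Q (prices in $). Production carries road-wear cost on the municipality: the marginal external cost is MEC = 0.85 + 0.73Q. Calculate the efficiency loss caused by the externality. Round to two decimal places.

Market equilibrium (private): 38.09 + 3.05Q = 170.26 - 3.09Q → Q_m = 21.5261.
Social marginal cost = private MC + MEC = 38.94 + 3.78Q.
Set SMC = demand: 38.94 + 3.78Q = 170.26 - 3.09Q → Q* = 19.1150.
The welfare-loss triangle has base |Q_m − Q*| and height MEC(Q_m) (the vertical gap between SMC and demand is zero at Q* and MEC at Q_m).
DWL = ½ × 2.4111 × 16.5640 = 19.9687.

DWL = $19.97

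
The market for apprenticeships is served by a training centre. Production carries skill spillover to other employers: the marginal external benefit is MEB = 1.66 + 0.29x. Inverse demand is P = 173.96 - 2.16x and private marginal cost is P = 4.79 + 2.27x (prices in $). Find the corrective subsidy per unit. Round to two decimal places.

Social marginal cost = private MC − MEB = 3.13 + 1.98x.
Set SMC = demand: 3.13 + 1.98x = 173.96 - 2.16x → x* = 41.2633.
The Pigouvian subsidy equals MEB at x*: 1.66 + 0.29×41.2633 = 13.6264.

subsidy = $13.63 per unit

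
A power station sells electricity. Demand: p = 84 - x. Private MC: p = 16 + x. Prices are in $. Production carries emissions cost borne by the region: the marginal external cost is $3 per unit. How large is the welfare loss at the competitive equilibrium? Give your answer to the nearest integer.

Market equilibrium (private): 16 + x = 84 - x → x_m = 34.0000.
Social marginal cost = private MC + MEC = 19 + x.
Set SMC = demand: 19 + x = 84 - x → x* = 32.5000.
Height of the DWL triangle at x_m is SMC(x_m) − demand(x_m) = MEC(x_m) = 3.0000.
DWL = ½ × 1.5000 × 3.0000 = 2.2500.

DWL = $2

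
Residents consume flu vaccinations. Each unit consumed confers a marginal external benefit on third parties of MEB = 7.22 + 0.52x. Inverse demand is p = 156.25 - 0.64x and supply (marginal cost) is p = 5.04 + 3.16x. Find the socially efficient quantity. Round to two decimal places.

x* = 48.30

Social marginal benefit = demand + MEB = 163.47 - 0.12x.
Set SMB = MC: 163.47 - 0.12x = 5.04 + 3.16x → x* = 48.3018.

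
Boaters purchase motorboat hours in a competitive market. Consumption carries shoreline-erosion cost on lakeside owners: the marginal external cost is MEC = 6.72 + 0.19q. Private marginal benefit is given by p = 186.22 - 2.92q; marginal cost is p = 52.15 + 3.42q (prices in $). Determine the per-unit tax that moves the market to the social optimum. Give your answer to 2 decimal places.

tax = $10.43 per unit

Social marginal benefit = demand − MEC = 179.50 - 3.11q.
Set SMB = MC: 179.50 - 3.11q = 52.15 + 3.42q → q* = 19.5023.
The Pigouvian tax equals MEC at q*: 6.72 + 0.19×19.5023 = 10.4254.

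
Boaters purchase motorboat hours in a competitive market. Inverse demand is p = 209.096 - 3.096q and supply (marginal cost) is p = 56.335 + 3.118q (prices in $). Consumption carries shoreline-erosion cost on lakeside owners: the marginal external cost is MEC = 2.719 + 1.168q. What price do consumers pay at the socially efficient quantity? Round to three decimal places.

P = $146.169

Social marginal benefit = demand − MEC = 206.377 - 4.264q.
Set SMB = MC: 206.377 - 4.264q = 56.335 + 3.118q → q* = 20.3254.
Consumer price on the demand curve at q*: 209.096 − 3.096×20.3254 = 146.1686.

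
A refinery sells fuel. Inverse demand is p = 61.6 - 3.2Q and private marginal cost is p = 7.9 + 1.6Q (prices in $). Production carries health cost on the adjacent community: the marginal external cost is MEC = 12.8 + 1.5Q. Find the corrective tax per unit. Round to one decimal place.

Social marginal cost = private MC + MEC = 20.7 + 3.1Q.
Set SMC = demand: 20.7 + 3.1Q = 61.6 - 3.2Q → Q* = 6.4921.
The Pigouvian tax equals MEC at Q*: 12.8 + 1.5×6.4921 = 22.5382.

tax = $22.5 per unit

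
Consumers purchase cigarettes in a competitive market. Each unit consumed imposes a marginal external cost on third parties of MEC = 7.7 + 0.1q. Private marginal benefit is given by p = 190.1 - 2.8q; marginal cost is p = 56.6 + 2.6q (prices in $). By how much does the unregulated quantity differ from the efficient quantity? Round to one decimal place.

Market equilibrium (private): 56.6 + 2.6q = 190.1 - 2.8q → q_m = 24.7222.
Social marginal benefit = demand − MEC = 182.4 - 2.9q.
Set SMB = MC: 182.4 - 2.9q = 56.6 + 2.6q → q* = 22.8727.
Gap = |24.7222 − 22.8727| = 1.8495.

1.8 units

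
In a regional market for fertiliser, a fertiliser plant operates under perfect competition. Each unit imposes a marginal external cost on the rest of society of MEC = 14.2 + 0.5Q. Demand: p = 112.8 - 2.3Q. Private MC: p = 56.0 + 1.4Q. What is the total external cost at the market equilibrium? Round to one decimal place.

Market equilibrium (private): 56.0 + 1.4Q = 112.8 - 2.3Q → Q_m = 15.3514.
Total external cost = ∫₀^{Q_m} (14.2 + 0.5Q) dQ = 14.2×15.3514 + ½×0.5×15.3514² = 276.9063.

276.9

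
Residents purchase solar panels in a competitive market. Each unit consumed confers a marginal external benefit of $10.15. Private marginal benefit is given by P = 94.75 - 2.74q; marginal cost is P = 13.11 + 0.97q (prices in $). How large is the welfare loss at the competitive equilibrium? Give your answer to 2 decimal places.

Market equilibrium (private): 13.11 + 0.97q = 94.75 - 2.74q → q_m = 22.0054.
Social marginal benefit = demand + MEB = 104.90 - 2.74q.
Set SMB = MC: 104.90 - 2.74q = 13.11 + 0.97q → q* = 24.7412.
The loss is the area between SMB and MC from q* to q_m; with linear curves that's a triangle of height MEB(q_m).
DWL = ½ × 2.7358 × 10.1500 = 13.8842.

DWL = $13.88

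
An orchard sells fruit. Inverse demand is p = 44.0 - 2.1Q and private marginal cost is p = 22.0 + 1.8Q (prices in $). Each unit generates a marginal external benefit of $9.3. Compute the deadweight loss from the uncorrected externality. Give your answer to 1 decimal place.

DWL = $11.1

Market equilibrium (private): 22.0 + 1.8Q = 44.0 - 2.1Q → Q_m = 5.6410.
Social marginal cost = private MC − MEB = 12.7 + 1.8Q.
Set SMC = demand: 12.7 + 1.8Q = 44.0 - 2.1Q → Q* = 8.0256.
The welfare-loss triangle has base |Q_m − Q*| and height MEB(Q_m) (the vertical gap between SMC and demand is zero at Q* and MEB at Q_m).
DWL = ½ × 2.3846 × 9.3000 = 11.0884.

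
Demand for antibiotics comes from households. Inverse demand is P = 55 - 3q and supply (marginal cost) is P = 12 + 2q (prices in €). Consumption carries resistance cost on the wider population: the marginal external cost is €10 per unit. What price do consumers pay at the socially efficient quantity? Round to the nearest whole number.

Social marginal benefit = demand − MEC = 45 - 3q.
Set SMB = MC: 45 - 3q = 12 + 2q → q* = 6.6000.
Consumer price on the demand curve at q*: 55 − 3×6.6000 = 35.2000.

P = €35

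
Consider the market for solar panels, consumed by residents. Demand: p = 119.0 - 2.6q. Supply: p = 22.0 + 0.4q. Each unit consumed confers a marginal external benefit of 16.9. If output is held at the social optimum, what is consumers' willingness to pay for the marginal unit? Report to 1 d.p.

P = 20.3

Social marginal benefit = demand + MEB = 135.9 - 2.6q.
Set SMB = MC: 135.9 - 2.6q = 22.0 + 0.4q → q* = 37.9667.
Consumer price on the demand curve at q*: 119.0 − 2.6×37.9667 = 20.2866.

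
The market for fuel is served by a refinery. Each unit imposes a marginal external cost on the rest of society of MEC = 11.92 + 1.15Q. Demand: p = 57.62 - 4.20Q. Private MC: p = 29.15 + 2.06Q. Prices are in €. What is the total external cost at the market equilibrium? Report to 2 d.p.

Market equilibrium (private): 29.15 + 2.06Q = 57.62 - 4.20Q → Q_m = 4.5479.
Total external cost = ∫₀^{Q_m} (11.92 + 1.15Q) dQ = 11.92×4.5479 + ½×1.15×4.5479² = 66.1039.

€66.10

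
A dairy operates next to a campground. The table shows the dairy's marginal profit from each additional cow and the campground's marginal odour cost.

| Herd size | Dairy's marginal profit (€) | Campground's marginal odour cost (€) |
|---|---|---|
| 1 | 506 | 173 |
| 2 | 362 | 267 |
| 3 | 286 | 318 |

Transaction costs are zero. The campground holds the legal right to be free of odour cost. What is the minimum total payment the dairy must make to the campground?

Efficient level: marginal profit ≥ marginal odour cost through level 2, so k* = 2.
With the campground holding the right, the dairy must at least compensate total damage at k*: 173 + 267 = 440.

€440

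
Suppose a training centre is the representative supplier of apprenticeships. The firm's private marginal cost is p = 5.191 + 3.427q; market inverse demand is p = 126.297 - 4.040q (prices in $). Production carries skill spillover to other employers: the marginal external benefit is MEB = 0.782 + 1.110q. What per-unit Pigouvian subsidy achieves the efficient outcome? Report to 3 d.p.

subsidy = $22.065 per unit

Social marginal cost = private MC − MEB = 4.409 + 2.317q.
Set SMC = demand: 4.409 + 2.317q = 126.297 - 4.040q → q* = 19.1738.
The Pigouvian subsidy equals MEB at q*: 0.782 + 1.110×19.1738 = 22.0649.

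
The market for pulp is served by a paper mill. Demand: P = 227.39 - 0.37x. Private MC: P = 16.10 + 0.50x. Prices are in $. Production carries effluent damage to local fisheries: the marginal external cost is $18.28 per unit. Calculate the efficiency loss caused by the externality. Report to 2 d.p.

DWL = $192.05

Market equilibrium (private): 16.10 + 0.50x = 227.39 - 0.37x → x_m = 242.8621.
Social marginal cost = private MC + MEC = 34.38 + 0.50x.
Set SMC = demand: 34.38 + 0.50x = 227.39 - 0.37x → x* = 221.8506.
Between x* and x_m the wedge SMC − demand runs linearly from 0 to MEC(x_m), so the loss is a triangle.
DWL = ½ × 21.0115 × 18.2800 = 192.0451.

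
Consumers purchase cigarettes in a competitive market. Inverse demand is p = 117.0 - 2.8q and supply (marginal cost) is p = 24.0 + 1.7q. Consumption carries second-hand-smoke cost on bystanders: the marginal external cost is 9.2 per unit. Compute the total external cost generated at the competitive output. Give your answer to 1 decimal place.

Market equilibrium (private): 24.0 + 1.7q = 117.0 - 2.8q → q_m = 20.6667.
Total external cost = MEC × q_m = 9.2 × 20.6667 = 190.1336.

190.1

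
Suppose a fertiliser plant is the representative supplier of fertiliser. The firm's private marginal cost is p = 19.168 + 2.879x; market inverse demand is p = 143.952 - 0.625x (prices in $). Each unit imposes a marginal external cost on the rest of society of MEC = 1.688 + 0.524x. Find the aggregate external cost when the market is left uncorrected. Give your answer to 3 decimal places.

Market equilibrium (private): 19.168 + 2.879x = 143.952 - 0.625x → x_m = 35.6119.
Total external cost = ∫₀^{x_m} (1.688 + 0.524x) dx = 1.688×35.6119 + ½×0.524×35.6119² = 392.3832.

$392.383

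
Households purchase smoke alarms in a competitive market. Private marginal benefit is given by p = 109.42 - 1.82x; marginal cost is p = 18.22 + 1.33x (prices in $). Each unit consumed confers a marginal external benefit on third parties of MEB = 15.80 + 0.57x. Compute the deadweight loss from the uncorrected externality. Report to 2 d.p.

DWL = $202.22

Market equilibrium (private): 18.22 + 1.33x = 109.42 - 1.82x → x_m = 28.9524.
Social marginal benefit = demand + MEB = 125.22 - 1.25x.
Set SMB = MC: 125.22 - 1.25x = 18.22 + 1.33x → x* = 41.4729.
Between x* and x_m the wedge SMB − MC runs linearly from 0 to MEB(x_m), so the loss is a triangle.
DWL = ½ × 12.5205 × 32.3029 = 202.2242.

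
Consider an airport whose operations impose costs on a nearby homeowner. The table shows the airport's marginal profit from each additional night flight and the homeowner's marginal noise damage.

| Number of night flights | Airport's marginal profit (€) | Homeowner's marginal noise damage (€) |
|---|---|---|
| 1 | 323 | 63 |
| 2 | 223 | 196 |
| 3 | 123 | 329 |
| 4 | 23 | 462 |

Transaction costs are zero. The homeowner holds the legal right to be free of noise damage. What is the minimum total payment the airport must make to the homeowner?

Efficient level: marginal profit ≥ marginal noise damage through level 2, so k* = 2.
With the homeowner holding the right, the airport must at least compensate total damage at k*: 63 + 196 = 259.

€259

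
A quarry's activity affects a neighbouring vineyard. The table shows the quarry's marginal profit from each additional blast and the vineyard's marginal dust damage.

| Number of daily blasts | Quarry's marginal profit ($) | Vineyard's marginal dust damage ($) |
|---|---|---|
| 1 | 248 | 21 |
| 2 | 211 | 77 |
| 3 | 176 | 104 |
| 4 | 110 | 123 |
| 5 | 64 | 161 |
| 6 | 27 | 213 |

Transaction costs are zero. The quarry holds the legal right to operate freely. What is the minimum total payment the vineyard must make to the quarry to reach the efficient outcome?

Left alone the quarry would choose level 6 (marginal profit stays positive).
Efficient level: k* = 3 (marginal profit ≥ marginal dust damage through 3).
The vineyard must at least cover the quarry's forgone profit from cutting 6→3: 110 + 64 + 27 = 201.

$201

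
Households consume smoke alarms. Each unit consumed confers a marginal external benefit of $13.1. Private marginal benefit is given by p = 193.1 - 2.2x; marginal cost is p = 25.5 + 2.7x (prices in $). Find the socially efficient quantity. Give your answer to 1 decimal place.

Social marginal benefit = demand + MEB = 206.2 - 2.2x.
Set SMB = MC: 206.2 - 2.2x = 25.5 + 2.7x → x* = 36.8776.

x* = 36.9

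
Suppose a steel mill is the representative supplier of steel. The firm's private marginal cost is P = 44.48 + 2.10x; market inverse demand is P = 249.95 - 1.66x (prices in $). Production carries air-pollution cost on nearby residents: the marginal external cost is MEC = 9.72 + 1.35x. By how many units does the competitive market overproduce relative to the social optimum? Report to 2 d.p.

16.34 units

Market equilibrium (private): 44.48 + 2.10x = 249.95 - 1.66x → x_m = 54.6463.
Social marginal cost = private MC + MEC = 54.20 + 3.45x.
Set SMC = demand: 54.20 + 3.45x = 249.95 - 1.66x → x* = 38.3072.
Gap = |54.6463 − 38.3072| = 16.3391.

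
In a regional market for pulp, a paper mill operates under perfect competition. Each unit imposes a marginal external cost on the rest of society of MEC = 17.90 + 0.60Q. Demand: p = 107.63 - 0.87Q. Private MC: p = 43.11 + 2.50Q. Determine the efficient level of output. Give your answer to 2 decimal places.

Social marginal cost = private MC + MEC = 61.01 + 3.10Q.
Set SMC = demand: 61.01 + 3.10Q = 107.63 - 0.87Q → Q* = 11.7431.

Q* = 11.74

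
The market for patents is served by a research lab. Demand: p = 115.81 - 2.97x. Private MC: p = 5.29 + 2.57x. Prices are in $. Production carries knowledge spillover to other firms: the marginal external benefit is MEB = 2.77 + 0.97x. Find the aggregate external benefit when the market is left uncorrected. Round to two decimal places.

Market equilibrium (private): 5.29 + 2.57x = 115.81 - 2.97x → x_m = 19.9495.
Total external benefit = ∫₀^{x_m} (2.77 + 0.97x) dx = 2.77×19.9495 + ½×0.97×19.9495² = 248.2817.

$248.28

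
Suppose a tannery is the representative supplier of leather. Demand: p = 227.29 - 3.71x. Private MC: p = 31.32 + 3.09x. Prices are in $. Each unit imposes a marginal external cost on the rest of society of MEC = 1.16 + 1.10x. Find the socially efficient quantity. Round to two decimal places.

x* = 24.66

Social marginal cost = private MC + MEC = 32.48 + 4.19x.
Set SMC = demand: 32.48 + 4.19x = 227.29 - 3.71x → x* = 24.6595.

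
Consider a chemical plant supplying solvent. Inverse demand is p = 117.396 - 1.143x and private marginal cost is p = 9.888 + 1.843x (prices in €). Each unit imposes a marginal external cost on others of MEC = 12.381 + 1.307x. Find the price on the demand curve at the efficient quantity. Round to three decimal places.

Social marginal cost = private MC + MEC = 22.269 + 3.150x.
Set SMC = demand: 22.269 + 3.150x = 117.396 - 1.143x → x* = 22.1586.
Consumer price on the demand curve at x*: 117.396 − 1.143×22.1586 = 92.0687.

P = €92.069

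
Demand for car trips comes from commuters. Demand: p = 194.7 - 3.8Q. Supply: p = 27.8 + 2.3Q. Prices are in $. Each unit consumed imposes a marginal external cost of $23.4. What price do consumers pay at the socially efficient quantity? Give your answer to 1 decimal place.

P = $105.3

Social marginal benefit = demand − MEC = 171.3 - 3.8Q.
Set SMB = MC: 171.3 - 3.8Q = 27.8 + 2.3Q → Q* = 23.5246.
Consumer price on the demand curve at Q*: 194.7 − 3.8×23.5246 = 105.3065.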